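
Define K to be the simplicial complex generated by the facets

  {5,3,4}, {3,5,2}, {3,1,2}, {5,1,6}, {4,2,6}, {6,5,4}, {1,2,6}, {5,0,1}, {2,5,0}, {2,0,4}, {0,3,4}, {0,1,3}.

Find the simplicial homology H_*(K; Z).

Fix the vertex order 0 < 1 < 2 < 3 < 4 < 5 < 6 and write every simplex with vertices in increasing order. Then dim K = 2 and the simplices of K are:

  0-simplices (7): [0], [1], [2], [3], [4], [5], [6]
  1-simplices (18): [0,1], [0,2], [0,3], [0,4], [0,5], [1,2], [1,3], [1,5], [1,6], [2,3], [2,4], [2,5], [2,6], [3,4], [3,5], [4,5], [4,6], [5,6]
  2-simplices (12): [0,1,3], [0,1,5], [0,2,4], [0,2,5], [0,3,4], [1,2,3], [1,2,6], [1,5,6], [2,3,5], [2,4,6], [3,4,5], [4,5,6]

Hence C_0 ≅ Z^7, C_1 ≅ Z^18, C_2 ≅ Z^12.

Boundary ∂_1: C_1 → C_0 sends each edge [p,q] (with p < q) to q − p.
The 7×18 boundary matrix has rank 6 and Smith normal form diag(1,1,1,1,1,1).

Boundary ∂_2: C_2 → C_1 maps a triangle to the signed sum of its edges. For instance
  ∂[1,2,3] = [2,3] − [1,3] + [1,2],
  ∂[4,5,6] = [5,6] − [4,6] + [4,5].
The 18×12 boundary matrix has rank 12 and Smith normal form diag(1,1,1,1,1,1,1,1,1,1,1,2).

Reading off H_k = ker ∂_k / im ∂_{k+1}:

  H_0: rank C_0 − rank ∂_1 = 7 − 6 = 1, and the invariant factors of ∂_1 are all 1, so H_0 ≅ Z.
  H_1: rank ker ∂_1 − rank ∂_2 = (18 − 6) − 12 = 0, and ∂_2 has invariant factor 2 > 1, so H_1 ≅ Z_2.
  H_2: rank ker ∂_2 − rank ∂_3 = (12 − 12) − 0 = 0, and there is no ∂_3, so H_2 ≅ 0.

H_0 = Z,  H_1 = Z_2,  H_2 = 0.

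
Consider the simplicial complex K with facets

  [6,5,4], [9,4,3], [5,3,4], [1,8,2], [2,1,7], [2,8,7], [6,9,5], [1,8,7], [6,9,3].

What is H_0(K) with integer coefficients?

H_0 = Z^2.

Fix the vertex order 1 < 2 < 3 < 4 < 5 < 6 < 7 < 8 < 9 and write every simplex with vertices in increasing order. Then dim K = 2 and the simplices of K are:

  0-simplices (9): [1], [2], [3], [4], [5], [6], [7], [8], [9]
  1-simplices (16): [1,2], [1,7], [1,8], [2,7], [2,8], [3,4], [3,5], [3,6], [3,9], [4,5], [4,6], [4,9], [5,6], [5,9], [6,9], [7,8]
  2-simplices (9): [1,2,7], [1,2,8], [1,7,8], [2,7,8], [3,4,5], [3,4,9], [3,6,9], [4,5,6], [5,6,9]

Hence C_0 ≅ Z^9, C_1 ≅ Z^16, C_2 ≅ Z^9.

∂_1: C_1 → C_0 maps an edge to its endpoints' difference, ∂[p,q] = q − p.
This gives a 9×16 integer matrix of rank 7; reducing to Smith normal form yields diagonal entries (1,1,1,1,1,1,1).

The boundary map ∂_2: C_2 → C_1 maps a triangle to the signed sum of its edges. For instance
  ∂[2,7,8] = [7,8] − [2,8] + [2,7],
  ∂[1,2,7] = [2,7] − [1,7] + [1,2].
This gives a 16×9 integer matrix of rank 8; reducing to Smith normal form yields diagonal entries (1,1,1,1,1,1,1,1).

Now H_k = ker ∂_k / im ∂_{k+1}, so:

  H_0: rank C_0 − rank ∂_1 = 9 − 7 = 2, and the invariant factors of ∂_1 are all 1, so H_0 ≅ Z^2.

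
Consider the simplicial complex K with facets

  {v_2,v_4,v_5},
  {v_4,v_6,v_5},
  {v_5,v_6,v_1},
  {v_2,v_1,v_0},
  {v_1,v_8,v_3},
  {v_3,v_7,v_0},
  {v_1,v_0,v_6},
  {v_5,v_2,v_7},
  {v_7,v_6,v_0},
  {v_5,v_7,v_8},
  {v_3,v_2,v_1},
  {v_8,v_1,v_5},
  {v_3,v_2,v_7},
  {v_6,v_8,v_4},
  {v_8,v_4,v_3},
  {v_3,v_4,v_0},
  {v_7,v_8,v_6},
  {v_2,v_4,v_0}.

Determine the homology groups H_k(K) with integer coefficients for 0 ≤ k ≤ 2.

Fix the vertex order v_0 < v_1 < v_2 < v_3 < v_4 < v_5 < v_6 < v_7 < v_8 and write every simplex with vertices in increasing order. Then dim K = 2 and the simplices of K are:

  0-simplices (9): [v_0], [v_1], [v_2], [v_3], [v_4], [v_5], [v_6], [v_7], [v_8]
  1-simplices (27): (27 of them)
  2-simplices (18): (18 of them)

so the chain groups are C_0 ≅ Z^9, C_1 ≅ Z^27, C_2 ≅ Z^18.

∂_1: C_1 → C_0 sends each edge [p,q] (with p < q) to q − p. For instance
  ∂[v_1,v_5] = [v_5] − [v_1].
This gives a 9×27 integer matrix of rank 8; reducing to Smith normal form yields diagonal entries (1,1,1,1,1,1,1,1).

The boundary map ∂_2: C_2 → C_1 sends each 2-simplex [p,q,r] to [q,r] − [p,r] + [p,q]. For instance
  ∂[v_2,v_4,v_5] = [v_4,v_5] − [v_2,v_5] + [v_2,v_4],
  ∂[v_2,v_5,v_7] = [v_5,v_7] − [v_2,v_7] + [v_2,v_5].
The resulting 27×18 matrix has rank 18, and its Smith normal form has invariant factors (1,1,1,1,1,1,1,1,1,1,1,1,1,1,1,1,1,2).

Now H_k = ker ∂_k / im ∂_{k+1}, so:

  H_0: rank C_0 − rank ∂_1 = 9 − 8 = 1, and the invariant factors of ∂_1 are all 1, so H_0 = Z.
  H_1: rank ker ∂_1 − rank ∂_2 = (27 − 8) − 18 = 1, and ∂_2 has invariant factor 2 > 1, so H_1 = Z ⊕ Z/2.
  H_2: rank ker ∂_2 − rank ∂_3 = (18 − 18) − 0 = 0, and there is no ∂_3, so H_2 = 0.

H_0 = Z,  H_1 = Z ⊕ Z/2,  H_2 = 0.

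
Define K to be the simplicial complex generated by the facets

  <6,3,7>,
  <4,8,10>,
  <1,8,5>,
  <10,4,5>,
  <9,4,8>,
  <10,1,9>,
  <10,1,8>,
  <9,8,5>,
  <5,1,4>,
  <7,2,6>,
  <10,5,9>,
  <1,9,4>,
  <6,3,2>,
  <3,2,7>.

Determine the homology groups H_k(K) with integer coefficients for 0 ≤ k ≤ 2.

H_0 ≅ Z^2,  H_1 ≅ Z/2,  H_2 ≅ Z.

K has 10 vertices, 21 edges, 14 triangles.
rank ∂_0 = 0, rank ∂_1 = 8 ⇒ b_0 = 10 − 0 − 8 = 2; all invariant factors of ∂_1 are 1 so no torsion. So H_0 = Z^2.
rank ∂_1 = 8, rank ∂_2 = 13 ⇒ b_1 = 21 − 8 − 13 = 0; ∂_2 has invariant factor(s) [2] giving torsion. So H_1 = Z/2.
rank ∂_2 = 13, rank ∂_3 = 0 ⇒ b_2 = 14 − 13 − 0 = 1. So H_2 = Z.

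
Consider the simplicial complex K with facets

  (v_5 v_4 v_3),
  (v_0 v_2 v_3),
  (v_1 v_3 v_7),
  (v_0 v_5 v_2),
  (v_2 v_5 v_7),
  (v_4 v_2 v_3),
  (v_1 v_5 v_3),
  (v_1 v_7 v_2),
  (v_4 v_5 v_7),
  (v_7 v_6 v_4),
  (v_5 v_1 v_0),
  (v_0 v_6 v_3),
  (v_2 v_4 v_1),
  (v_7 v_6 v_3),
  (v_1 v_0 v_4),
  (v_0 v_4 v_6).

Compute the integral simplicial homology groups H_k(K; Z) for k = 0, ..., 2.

Fix the vertex order v_0 < v_1 < v_2 < v_3 < v_4 < v_5 < v_6 < v_7 and write every simplex with vertices in increasing order. Then dim K = 2 and the simplices of K are:

  0-simplices (8): [v_0], [v_1], [v_2], [v_3], [v_4], [v_5], [v_6], [v_7]
  1-simplices (24): (24 of them)
  2-simplices (16): (16 of them)

giving chain groups C_0 ≅ Z^8, C_1 ≅ Z^24, C_2 ≅ Z^16.

Boundary ∂_1: C_1 → C_0 sends each edge [p,q] (with p < q) to q − p.
The 8×24 boundary matrix has rank 7 and Smith normal form diag(1,1,1,1,1,1,1).

Boundary ∂_2: C_2 → C_1 sends each 2-simplex [p,q,r] to [q,r] − [p,r] + [p,q]. For instance
  ∂[v_1,v_3,v_5] = [v_3,v_5] − [v_1,v_5] + [v_1,v_3],
  ∂[v_0,v_3,v_6] = [v_3,v_6] − [v_0,v_6] + [v_0,v_3].
The 24×16 boundary matrix has rank 15 and Smith normal form diag(1,1,1,1,1,1,1,1,1,1,1,1,1,1,1).

Now H_k = ker ∂_k / im ∂_{k+1}, so:

  H_0: rank C_0 − rank ∂_1 = 8 − 7 = 1, and the invariant factors of ∂_1 are all 1, so H_0 = Z.
  H_1: rank ker ∂_1 − rank ∂_2 = (24 − 7) − 15 = 2, and the invariant factors of ∂_2 are all 1, so H_1 = Z^2.
  H_2: rank ker ∂_2 − rank ∂_3 = (16 − 15) − 0 = 1, and there is no ∂_3, so H_2 = Z.

H_0 = Z,  H_1 = Z^2,  H_2 = Z.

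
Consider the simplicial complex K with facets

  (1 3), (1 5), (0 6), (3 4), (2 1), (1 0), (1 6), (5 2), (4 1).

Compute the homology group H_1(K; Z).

H_1 ≅ Z^3.

We work with the vertex ordering 0 < 1 < 2 < 3 < 4 < 5 < 6. The simplices of K, each written with vertices in increasing order, are:

  0-simplices (7): [0], [1], [2], [3], [4], [5], [6]
  1-simplices (9): [0,1], [0,6], [1,2], [1,3], [1,4], [1,5], [1,6], [2,5], [3,4]

giving chain groups C_0 ≅ Z^7, C_1 ≅ Z^9.

Boundary ∂_1: C_1 → C_0 sends each edge [p,q] (with p < q) to q − p.
This gives a 7×9 integer matrix of rank 6; reducing to Smith normal form yields diagonal entries (1,1,1,1,1,1).

Now H_k = ker ∂_k / im ∂_{k+1}, so:

  H_1: rank ker ∂_1 − rank ∂_2 = (9 − 6) − 0 = 3, and there is no ∂_2, so H_1 = Z^3.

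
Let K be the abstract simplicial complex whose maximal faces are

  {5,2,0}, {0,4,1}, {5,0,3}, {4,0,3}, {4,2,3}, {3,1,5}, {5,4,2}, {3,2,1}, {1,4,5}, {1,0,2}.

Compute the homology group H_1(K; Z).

H_1 = Z/2.

Take the total order 0 < 1 < 2 < 3 < 4 < 5 on the vertex set. Then K (dimension 2) consists of the simplices:

  0-simplices (6): [0], [1], [2], [3], [4], [5]
  1-simplices (15): [0,1], [0,2], [0,3], [0,4], [0,5], [1,2], [1,3], [1,4], [1,5], [2,3], [2,4], [2,5], [3,4], [3,5], [4,5]
  2-simplices (10): [0,1,2], [0,1,4], [0,2,5], [0,3,4], [0,3,5], [1,2,3], [1,3,5], [1,4,5], [2,3,4], [2,4,5]

giving chain groups C_0 ≅ Z^6, C_1 ≅ Z^15, C_2 ≅ Z^10.

∂_1: C_1 → C_0 is given by ∂[p,q] = [q] − [p].
As a 6×15 matrix over Z this has rank 5, with invariant factors (1,1,1,1,1).

Boundary ∂_2: C_2 → C_1 sends each 2-simplex [p,q,r] to [q,r] − [p,r] + [p,q]. For instance
  ∂[2,4,5] = [4,5] − [2,5] + [2,4],
  ∂[0,3,5] = [3,5] − [0,5] + [0,3].
This gives a 15×10 integer matrix of rank 10; reducing to Smith normal form yields diagonal entries (1,1,1,1,1,1,1,1,1,2).

Now H_k = ker ∂_k / im ∂_{k+1}, so:

  H_1: rank ker ∂_1 − rank ∂_2 = (15 − 5) − 10 = 0, and ∂_2 has invariant factor 2 > 1, so H_1 ≅ Z/2.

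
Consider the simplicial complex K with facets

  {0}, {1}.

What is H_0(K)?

H_0 = Z^2.

Take the total order 0 < 1 on the vertex set. Then K (dimension 0) consists of the simplices:

  0-simplices (2): [0], [1]

so the chain groups are C_0 ≅ Z^2.

Computing H_k = (kernel of ∂_k) / (image of ∂_{k+1}):

  H_0: rank C_0 − rank ∂_1 = 2 − 0 = 2, and there is no ∂_1, so H_0 = Z^2.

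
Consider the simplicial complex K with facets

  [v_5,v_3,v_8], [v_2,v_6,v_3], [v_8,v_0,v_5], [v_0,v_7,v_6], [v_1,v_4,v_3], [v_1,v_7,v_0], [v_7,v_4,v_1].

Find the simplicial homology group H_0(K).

H_0 ≅ Z.

We work with the vertex ordering v_0 < v_1 < v_2 < v_3 < v_4 < v_5 < v_6 < v_7 < v_8. The simplices of K, each written with vertices in increasing order, are:

  0-simplices (9): [v_0], [v_1], [v_2], [v_3], [v_4], [v_5], [v_6], [v_7], [v_8]
  1-simplices (17): (17 of them)
  2-simplices (7): [v_0,v_1,v_7], [v_0,v_5,v_8], [v_0,v_6,v_7], [v_1,v_3,v_4], [v_1,v_4,v_7], [v_2,v_3,v_6], [v_3,v_5,v_8]

Hence C_0 ≅ Z^9, C_1 ≅ Z^17, C_2 ≅ Z^7.

∂_1: C_1 → C_0 maps an edge to its endpoints' difference, ∂[p,q] = q − p. For instance
  ∂[v_1,v_3] = [v_3] − [v_1].
As a 9×17 matrix over Z this has rank 8, with invariant factors (1,1,1,1,1,1,1,1).

Boundary ∂_2: C_2 → C_1 maps a triangle to the signed sum of its edges. For instance
  ∂[v_2,v_3,v_6] = [v_3,v_6] − [v_2,v_6] + [v_2,v_3],
  ∂[v_3,v_5,v_8] = [v_5,v_8] − [v_3,v_8] + [v_3,v_5].
The resulting 17×7 matrix has rank 7, and its Smith normal form has invariant factors (1,1,1,1,1,1,1).

Computing H_k = (kernel of ∂_k) / (image of ∂_{k+1}):

  H_0: rank C_0 − rank ∂_1 = 9 − 8 = 1, and the invariant factors of ∂_1 are all 1, so H_0 ≅ Z.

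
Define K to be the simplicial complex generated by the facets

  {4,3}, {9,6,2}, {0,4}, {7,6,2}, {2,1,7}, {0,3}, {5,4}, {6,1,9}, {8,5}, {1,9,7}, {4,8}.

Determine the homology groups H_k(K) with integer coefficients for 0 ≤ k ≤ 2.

H_0 ≅ Z^2,  H_1 ≅ Z^3,  H_2 = 0.

K has 10 vertices, 16 edges, 5 triangles.
rank ∂_0 = 0, rank ∂_1 = 8 ⇒ b_0 = 10 − 0 − 8 = 2; all invariant factors of ∂_1 are 1 so no torsion. So H_0 ≅ Z^2.
rank ∂_1 = 8, rank ∂_2 = 5 ⇒ b_1 = 16 − 8 − 5 = 3; all invariant factors of ∂_2 are 1 so no torsion. So H_1 ≅ Z^3.
rank ∂_2 = 5, rank ∂_3 = 0 ⇒ b_2 = 5 − 5 − 0 = 0. So H_2 ≅ 0.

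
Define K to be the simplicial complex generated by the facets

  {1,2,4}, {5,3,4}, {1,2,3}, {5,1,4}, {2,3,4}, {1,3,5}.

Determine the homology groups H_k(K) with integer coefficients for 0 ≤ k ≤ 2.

H_0 = Z,  H_1 = 0,  H_2 = Z.

Fix the vertex order 1 < 2 < 3 < 4 < 5 and write every simplex with vertices in increasing order. Then dim K = 2 and the simplices of K are:

  0-simplices (5): [1], [2], [3], [4], [5]
  1-simplices (9): [1,2], [1,3], [1,4], [1,5], [2,3], [2,4], [3,4], [3,5], [4,5]
  2-simplices (6): [1,2,3], [1,2,4], [1,3,5], [1,4,5], [2,3,4], [3,4,5]

giving chain groups C_0 ≅ Z^5, C_1 ≅ Z^9, C_2 ≅ Z^6.

The boundary map ∂_1: C_1 → C_0 sends each edge [p,q] (with p < q) to q − p. For instance
  ∂[3,5] = [5] − [3].
The 5×9 boundary matrix has rank 4 and Smith normal form diag(1,1,1,1).

∂_2: C_2 → C_1 maps a triangle to the signed sum of its edges. For instance
  ∂[1,2,3] = [2,3] − [1,3] + [1,2],
  ∂[2,3,4] = [3,4] − [2,4] + [2,3].
The 9×6 boundary matrix has rank 5 and Smith normal form diag(1,1,1,1,1).

Now H_k = ker ∂_k / im ∂_{k+1}, so:

  H_0: rank C_0 − rank ∂_1 = 5 − 4 = 1, and the invariant factors of ∂_1 are all 1, so H_0 = Z.
  H_1: rank ker ∂_1 − rank ∂_2 = (9 − 4) − 5 = 0, and the invariant factors of ∂_2 are all 1, so H_1 = 0.
  H_2: rank ker ∂_2 − rank ∂_3 = (6 − 5) − 0 = 1, and there is no ∂_3, so H_2 = Z.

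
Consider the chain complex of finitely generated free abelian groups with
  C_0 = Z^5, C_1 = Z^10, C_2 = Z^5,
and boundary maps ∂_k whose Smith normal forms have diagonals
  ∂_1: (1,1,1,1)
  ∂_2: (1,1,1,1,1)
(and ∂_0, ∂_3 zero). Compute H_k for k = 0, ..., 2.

H_0 = Z,  H_1 = Z,  H_2 = 0.

H_0: b_0 = 5 − 0 − 4 = 1; torsion from ∂_1 factors > 1: none. So H_0 = Z.
H_1: b_1 = 10 − 4 − 5 = 1; torsion from ∂_2 factors > 1: none. So H_1 = Z.
H_2: b_2 = 5 − 5 − 0 = 0; torsion from ∂_3 factors > 1: none. So H_2 = 0.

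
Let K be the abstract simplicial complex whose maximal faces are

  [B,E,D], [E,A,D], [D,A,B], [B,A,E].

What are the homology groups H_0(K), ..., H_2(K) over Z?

H_0 ≅ Z,  H_1 = 0,  H_2 ≅ Z.

Fix the vertex order A < B < D < E and write every simplex with vertices in increasing order. Then dim K = 2 and the simplices of K are:

  0-simplices (4): A, B, D, E
  1-simplices (6): AB, AD, AE, BD, BE, DE
  2-simplices (4): ABD, ABE, ADE, BDE

giving chain groups C_0 ≅ Z^4, C_1 ≅ Z^6, C_2 ≅ Z^4.

∂_1: C_1 → C_0 sends each edge [p,q] (with p < q) to q − p.
The resulting 4×6 matrix has rank 3, and its Smith normal form has invariant factors (1,1,1).

∂_2: C_2 → C_1 sends each 2-simplex [p,q,r] to [q,r] − [p,r] + [p,q]. For instance
  ∂ABE = BE − AE + AB,
  ∂BDE = DE − BE + BD.
The 6×4 boundary matrix has rank 3 and Smith normal form diag(1,1,1).

Reading off H_k = ker ∂_k / im ∂_{k+1}:

  H_0: rank C_0 − rank ∂_1 = 4 − 3 = 1, and the invariant factors of ∂_1 are all 1, so H_0 = Z.
  H_1: rank ker ∂_1 − rank ∂_2 = (6 − 3) − 3 = 0, and the invariant factors of ∂_2 are all 1, so H_1 = 0.
  H_2: rank ker ∂_2 − rank ∂_3 = (4 − 3) − 0 = 1, and there is no ∂_3, so H_2 = Z.

(K is a triangulation of the 2-sphere S^2.)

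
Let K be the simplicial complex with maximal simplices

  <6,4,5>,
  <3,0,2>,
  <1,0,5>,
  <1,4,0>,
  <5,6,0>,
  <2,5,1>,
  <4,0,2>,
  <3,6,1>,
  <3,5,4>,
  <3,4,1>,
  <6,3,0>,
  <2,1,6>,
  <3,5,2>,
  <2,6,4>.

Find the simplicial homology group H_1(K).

Take the total order 0 < 1 < 2 < 3 < 4 < 5 < 6 on the vertex set. Then K (dimension 2) consists of the simplices:

  0-simplices (7): [0], [1], [2], [3], [4], [5], [6]
  1-simplices (21): [0,1], [0,2], [0,3], [0,4], [0,5], [0,6], [1,2], [1,3], [1,4], [1,5], [1,6], [2,3], [2,4], [2,5], [2,6], [3,4], [3,5], [3,6], [4,5], [4,6], [5,6]
  2-simplices (14): [0,1,4], [0,1,5], [0,2,3], [0,2,4], [0,3,6], [0,5,6], [1,2,5], [1,2,6], [1,3,4], [1,3,6], [2,3,5], [2,4,6], [3,4,5], [4,5,6]

so the chain groups are C_0 ≅ Z^7, C_1 ≅ Z^21, C_2 ≅ Z^14.

Boundary ∂_1: C_1 → C_0 maps an edge to its endpoints' difference, ∂[p,q] = q − p. For instance
  ∂[1,3] = [3] − [1].
The 7×21 boundary matrix has rank 6 and Smith normal form diag(1,1,1,1,1,1).

The boundary map ∂_2: C_2 → C_1 sends each 2-simplex [p,q,r] to [q,r] − [p,r] + [p,q]. For instance
  ∂[1,2,5] = [2,5] − [1,5] + [1,2],
  ∂[1,3,4] = [3,4] − [1,4] + [1,3].
The 21×14 boundary matrix has rank 13 and Smith normal form diag(1,1,1,1,1,1,1,1,1,1,1,1,1).

Computing H_k = (kernel of ∂_k) / (image of ∂_{k+1}):

  H_1: rank ker ∂_1 − rank ∂_2 = (21 − 6) − 13 = 2, and the invariant factors of ∂_2 are all 1, so H_1 = Z^2.

H_1 ≅ Z^2.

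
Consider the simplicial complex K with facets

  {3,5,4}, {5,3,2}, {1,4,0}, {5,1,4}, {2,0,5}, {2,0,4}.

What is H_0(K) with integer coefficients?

K has 6 vertices, 12 edges, 6 triangles.
rank ∂_0 = 0, rank ∂_1 = 5 ⇒ b_0 = 6 − 0 − 5 = 1; all invariant factors of ∂_1 are 1 so no torsion. So H_0 = Z.

H_0 ≅ Z.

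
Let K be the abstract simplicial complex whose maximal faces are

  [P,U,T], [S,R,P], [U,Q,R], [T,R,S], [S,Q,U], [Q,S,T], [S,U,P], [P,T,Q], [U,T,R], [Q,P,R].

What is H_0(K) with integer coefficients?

We work with the vertex ordering P < Q < R < S < T < U. The simplices of K, each written with vertices in increasing order, are:

  0-simplices (6): P, Q, R, S, T, U
  1-simplices (15): PQ, PR, PS, PT, PU, QR, QS, QT, QU, RS, RT, RU, ST, SU, TU
  2-simplices (10): PQR, PQT, PRS, PSU, PTU, QRU, QST, QSU, RST, RTU

Hence C_0 ≅ Z^6, C_1 ≅ Z^15, C_2 ≅ Z^10.

The boundary map ∂_1: C_1 → C_0 maps an edge to its endpoints' difference, ∂[p,q] = q − p. For instance
  ∂SU = U − S.
The resulting 6×15 matrix has rank 5, and its Smith normal form has invariant factors (1,1,1,1,1).

∂_2: C_2 → C_1 sends each 2-simplex [p,q,r] to [q,r] − [p,r] + [p,q]. For instance
  ∂PRS = RS − PS + PR,
  ∂QRU = RU − QU + QR.
This gives a 15×10 integer matrix of rank 10; reducing to Smith normal form yields diagonal entries (1,1,1,1,1,1,1,1,1,2).

From H_k ≅ ker(∂_k) / im(∂_{k+1}) we obtain:

  H_0: rank C_0 − rank ∂_1 = 6 − 5 = 1, and the invariant factors of ∂_1 are all 1, so H_0 = Z.

H_0 ≅ Z.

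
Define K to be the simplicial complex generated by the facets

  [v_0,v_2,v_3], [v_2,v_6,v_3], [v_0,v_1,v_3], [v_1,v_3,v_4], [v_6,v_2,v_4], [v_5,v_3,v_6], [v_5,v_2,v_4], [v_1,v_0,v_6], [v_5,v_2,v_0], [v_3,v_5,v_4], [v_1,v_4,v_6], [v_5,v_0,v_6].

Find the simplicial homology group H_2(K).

H_2 ≅ 0.

We work with the vertex ordering v_0 < v_1 < v_2 < v_3 < v_4 < v_5 < v_6. The simplices of K, each written with vertices in increasing order, are:

  0-simplices (7): [v_0], [v_1], [v_2], [v_3], [v_4], [v_5], [v_6]
  1-simplices (18): (18 of them)
  2-simplices (12): (12 of them)

giving chain groups C_0 ≅ Z^7, C_1 ≅ Z^18, C_2 ≅ Z^12.

The boundary map ∂_1: C_1 → C_0 is given by ∂[p,q] = [q] − [p]. For instance
  ∂[v_2,v_5] = [v_5] − [v_2].
The resulting 7×18 matrix has rank 6, and its Smith normal form has invariant factors (1,1,1,1,1,1).

Boundary ∂_2: C_2 → C_1 maps a triangle to the signed sum of its edges. For instance
  ∂[v_3,v_5,v_6] = [v_5,v_6] − [v_3,v_6] + [v_3,v_5],
  ∂[v_0,v_2,v_5] = [v_2,v_5] − [v_0,v_5] + [v_0,v_2].
The 18×12 boundary matrix has rank 12 and Smith normal form diag(1,1,1,1,1,1,1,1,1,1,1,2).

From H_k ≅ ker(∂_k) / im(∂_{k+1}) we obtain:

  H_2: rank ker ∂_2 − rank ∂_3 = (12 − 12) − 0 = 0, and there is no ∂_3, so H_2 ≅ 0.

(K is a triangulation of the real projective plane RP^2.)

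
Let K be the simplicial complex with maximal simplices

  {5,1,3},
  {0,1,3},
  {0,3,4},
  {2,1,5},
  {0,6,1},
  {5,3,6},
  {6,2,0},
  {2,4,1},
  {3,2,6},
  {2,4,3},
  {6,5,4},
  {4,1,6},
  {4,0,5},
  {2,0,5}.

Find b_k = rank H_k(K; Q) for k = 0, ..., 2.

Take the total order 0 < 1 < 2 < 3 < 4 < 5 < 6 on the vertex set. Then K (dimension 2) consists of the simplices:

  0-simplices (7): [0], [1], [2], [3], [4], [5], [6]
  1-simplices (21): [0,1], [0,2], [0,3], [0,4], [0,5], [0,6], [1,2], [1,3], [1,4], [1,5], [1,6], [2,3], [2,4], [2,5], [2,6], [3,4], [3,5], [3,6], [4,5], [4,6], [5,6]
  2-simplices (14): [0,1,3], [0,1,6], [0,2,5], [0,2,6], [0,3,4], [0,4,5], [1,2,4], [1,2,5], [1,3,5], [1,4,6], [2,3,4], [2,3,6], [3,5,6], [4,5,6]

giving chain groups C_0 ≅ Z^7, C_1 ≅ Z^21, C_2 ≅ Z^14.

∂_1: C_1 → C_0 is given by ∂[p,q] = [q] − [p].
This gives a 7×21 integer matrix of rank 6; reducing to Smith normal form yields diagonal entries (1,1,1,1,1,1).

The boundary map ∂_2: C_2 → C_1 sends each 2-simplex [p,q,r] to [q,r] − [p,r] + [p,q]. For instance
  ∂[4,5,6] = [5,6] − [4,6] + [4,5],
  ∂[1,2,5] = [2,5] − [1,5] + [1,2].
As a 21×14 matrix over Z this has rank 13, with invariant factors (1,1,1,1,1,1,1,1,1,1,1,1,1).

Reading off H_k = ker ∂_k / im ∂_{k+1}:

  H_0: rank C_0 − rank ∂_1 = 7 − 6 = 1, and the invariant factors of ∂_1 are all 1, so H_0 ≅ Z.
  H_1: rank ker ∂_1 − rank ∂_2 = (21 − 6) − 13 = 2, and the invariant factors of ∂_2 are all 1, so H_1 ≅ Z^2.
  H_2: rank ker ∂_2 − rank ∂_3 = (14 − 13) − 0 = 1, and there is no ∂_3, so H_2 ≅ Z.

(K is a triangulation of the torus T^2.)

Hence the Betti numbers are b_0 = 1, b_1 = 2, b_2 = 1.

b_0 = 1, b_1 = 2, b_2 = 1.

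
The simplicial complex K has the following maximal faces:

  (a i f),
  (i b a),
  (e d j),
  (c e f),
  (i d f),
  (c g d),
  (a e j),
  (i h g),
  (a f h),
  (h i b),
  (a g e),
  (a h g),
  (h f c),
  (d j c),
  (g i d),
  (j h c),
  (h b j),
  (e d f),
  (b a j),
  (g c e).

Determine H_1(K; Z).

H_1 = Z ⊕ Z/2.

Fix the vertex order a < b < c < d < e < f < g < h < i < j and write every simplex with vertices in increasing order. Then dim K = 2 and the simplices of K are:

  0-simplices (10): a, b, c, d, e, f, g, h, i, j
  1-simplices (30): ab, ae, af, ag, ah, ai, aj, bh, bi, bj, cd, ce, cf, cg, ch, cj, de, df, dg, di, dj, ef, eg, ej, fh, fi, gh, gi, hi, hj
  2-simplices (20): abi, abj, aeg, aej, afh, afi, agh, bhi, bhj, cdg, cdj, cef, ceg, cfh, chj, def, dej, dfi, dgi, ghi

giving chain groups C_0 ≅ Z^10, C_1 ≅ Z^30, C_2 ≅ Z^20.

Boundary ∂_1: C_1 → C_0 is given by ∂[p,q] = [q] − [p].
This gives a 10×30 integer matrix of rank 9; reducing to Smith normal form yields diagonal entries (1,1,1,1,1,1,1,1,1).

∂_2: C_2 → C_1 acts by ∂[p,q,r] = [q,r] − [p,r] + [p,q]. For instance
  ∂cfh = fh − ch + cf,
  ∂abj = bj − aj + ab.
As a 30×20 matrix over Z this has rank 20, with invariant factors (1,1,1,1,1,1,1,1,1,1,1,1,1,1,1,1,1,1,1,2).

Now H_k = ker ∂_k / im ∂_{k+1}, so:

  H_1: rank ker ∂_1 − rank ∂_2 = (30 − 9) − 20 = 1, and ∂_2 has invariant factor 2 > 1, so H_1 = Z ⊕ Z/2.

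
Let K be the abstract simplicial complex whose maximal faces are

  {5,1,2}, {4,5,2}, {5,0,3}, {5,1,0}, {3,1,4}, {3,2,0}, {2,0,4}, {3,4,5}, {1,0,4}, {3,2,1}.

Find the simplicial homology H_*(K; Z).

H_0 = Z,  H_1 = Z/2Z,  H_2 = 0.

We work with the vertex ordering 0 < 1 < 2 < 3 < 4 < 5. The simplices of K, each written with vertices in increasing order, are:

  0-simplices (6): [0], [1], [2], [3], [4], [5]
  1-simplices (15): [0,1], [0,2], [0,3], [0,4], [0,5], [1,2], [1,3], [1,4], [1,5], [2,3], [2,4], [2,5], [3,4], [3,5], [4,5]
  2-simplices (10): [0,1,4], [0,1,5], [0,2,3], [0,2,4], [0,3,5], [1,2,3], [1,2,5], [1,3,4], [2,4,5], [3,4,5]

so the chain groups are C_0 ≅ Z^6, C_1 ≅ Z^15, C_2 ≅ Z^10.

Boundary ∂_1: C_1 → C_0 is given by ∂[p,q] = [q] − [p].
The 6×15 boundary matrix has rank 5 and Smith normal form diag(1,1,1,1,1).

∂_2: C_2 → C_1 sends each 2-simplex [p,q,r] to [q,r] − [p,r] + [p,q]. For instance
  ∂[0,1,4] = [1,4] − [0,4] + [0,1],
  ∂[3,4,5] = [4,5] − [3,5] + [3,4].
The resulting 15×10 matrix has rank 10, and its Smith normal form has invariant factors (1,1,1,1,1,1,1,1,1,2).

From H_k ≅ ker(∂_k) / im(∂_{k+1}) we obtain:

  H_0: rank C_0 − rank ∂_1 = 6 − 5 = 1, and the invariant factors of ∂_1 are all 1, so H_0 = Z.
  H_1: rank ker ∂_1 − rank ∂_2 = (15 − 5) − 10 = 0, and ∂_2 has invariant factor 2 > 1, so H_1 = Z/2Z.
  H_2: rank ker ∂_2 − rank ∂_3 = (10 − 10) − 0 = 0, and there is no ∂_3, so H_2 = 0.

As a check, the Euler characteristic is 6 − 15 + 10 = 1, which agrees with 1 − 0 + 0 = 1.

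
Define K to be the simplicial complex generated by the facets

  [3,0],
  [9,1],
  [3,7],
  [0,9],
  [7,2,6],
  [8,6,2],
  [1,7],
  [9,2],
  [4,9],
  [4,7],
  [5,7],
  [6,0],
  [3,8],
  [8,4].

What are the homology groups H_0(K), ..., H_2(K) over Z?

Take the total order 0 < 1 < 2 < 3 < 4 < 5 < 6 < 7 < 8 < 9 on the vertex set. Then K (dimension 2) consists of the simplices:

  0-simplices (10): [0], [1], [2], [3], [4], [5], [6], [7], [8], [9]
  1-simplices (17): [0,3], [0,6], [0,9], [1,7], [1,9], [2,6], [2,7], [2,8], [2,9], [3,7], [3,8], [4,7], [4,8], [4,9], [5,7], [6,7], [6,8]
  2-simplices (2): [2,6,7], [2,6,8]

so the chain groups are C_0 ≅ Z^10, C_1 ≅ Z^17, C_2 ≅ Z^2.

The boundary map ∂_1: C_1 → C_0 sends each edge [p,q] (with p < q) to q − p. For instance
  ∂[2,6] = [6] − [2].
As a 10×17 matrix over Z this has rank 9, with invariant factors (1,1,1,1,1,1,1,1,1).

Boundary ∂_2: C_2 → C_1 acts by ∂[p,q,r] = [q,r] − [p,r] + [p,q]. For instance
  ∂[2,6,8] = [6,8] − [2,8] + [2,6],
  ∂[2,6,7] = [6,7] − [2,7] + [2,6].
The resulting 17×2 matrix has rank 2, and its Smith normal form has invariant factors (1,1).

Now H_k = ker ∂_k / im ∂_{k+1}, so:

  H_0: rank C_0 − rank ∂_1 = 10 − 9 = 1, and the invariant factors of ∂_1 are all 1, so H_0 = Z.
  H_1: rank ker ∂_1 − rank ∂_2 = (17 − 9) − 2 = 6, and the invariant factors of ∂_2 are all 1, so H_1 = Z^6.
  H_2: rank ker ∂_2 − rank ∂_3 = (2 − 2) − 0 = 0, and there is no ∂_3, so H_2 = 0.

H_0 ≅ Z,  H_1 ≅ Z^6,  H_2 = 0.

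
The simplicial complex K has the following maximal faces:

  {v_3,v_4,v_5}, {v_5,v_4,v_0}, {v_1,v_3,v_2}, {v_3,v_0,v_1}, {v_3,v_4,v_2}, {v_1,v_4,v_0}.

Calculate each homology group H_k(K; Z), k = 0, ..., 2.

H_0 ≅ Z,  H_1 ≅ Z,  H_2 = 0.

Order the vertices as v_0 < v_1 < v_2 < v_3 < v_4 < v_5. Listing each simplex with vertices in this order, K has dimension 2 with simplices:

  0-simplices (6): [v_0], [v_1], [v_2], [v_3], [v_4], [v_5]
  1-simplices (12): [v_0,v_1], [v_0,v_3], [v_0,v_4], [v_0,v_5], [v_1,v_2], [v_1,v_3], [v_1,v_4], [v_2,v_3], [v_2,v_4], [v_3,v_4], [v_3,v_5], [v_4,v_5]
  2-simplices (6): [v_0,v_1,v_3], [v_0,v_1,v_4], [v_0,v_4,v_5], [v_1,v_2,v_3], [v_2,v_3,v_4], [v_3,v_4,v_5]

so the chain groups are C_0 ≅ Z^6, C_1 ≅ Z^12, C_2 ≅ Z^6.

Boundary ∂_1: C_1 → C_0 sends each edge [p,q] (with p < q) to q − p.
The resulting 6×12 matrix has rank 5, and its Smith normal form has invariant factors (1,1,1,1,1).

∂_2: C_2 → C_1 sends each 2-simplex [p,q,r] to [q,r] − [p,r] + [p,q]. For instance
  ∂[v_0,v_1,v_4] = [v_1,v_4] − [v_0,v_4] + [v_0,v_1],
  ∂[v_3,v_4,v_5] = [v_4,v_5] − [v_3,v_5] + [v_3,v_4].
This gives a 12×6 integer matrix of rank 6; reducing to Smith normal form yields diagonal entries (1,1,1,1,1,1).

Now H_k = ker ∂_k / im ∂_{k+1}, so:

  H_0: rank C_0 − rank ∂_1 = 6 − 5 = 1, and the invariant factors of ∂_1 are all 1, so H_0 ≅ Z.
  H_1: rank ker ∂_1 − rank ∂_2 = (12 − 5) − 6 = 1, and the invariant factors of ∂_2 are all 1, so H_1 ≅ Z.
  H_2: rank ker ∂_2 − rank ∂_3 = (6 − 6) − 0 = 0, and there is no ∂_3, so H_2 ≅ 0.

As a check, the Euler characteristic is 6 − 12 + 6 = 0, which agrees with 1 − 1 + 0 = 0.
(K is a triangulation of the cylinder S^1 x I.)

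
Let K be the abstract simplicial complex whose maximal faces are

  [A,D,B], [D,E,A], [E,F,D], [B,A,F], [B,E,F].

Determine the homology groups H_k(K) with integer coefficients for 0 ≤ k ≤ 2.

H_0 ≅ Z,  H_1 ≅ Z,  H_2 = 0.

Take the total order A < B < D < E < F on the vertex set. Then K (dimension 2) consists of the simplices:

  0-simplices (5): A, B, D, E, F
  1-simplices (10): AB, AD, AE, AF, BD, BE, BF, DE, DF, EF
  2-simplices (5): ABD, ABF, ADE, BEF, DEF

giving chain groups C_0 ≅ Z^5, C_1 ≅ Z^10, C_2 ≅ Z^5.

Boundary ∂_1: C_1 → C_0 is given by ∂[p,q] = [q] − [p].
This gives a 5×10 integer matrix of rank 4; reducing to Smith normal form yields diagonal entries (1,1,1,1).

The boundary map ∂_2: C_2 → C_1 sends each 2-simplex [p,q,r] to [q,r] − [p,r] + [p,q]. For instance
  ∂ABF = BF − AF + AB,
  ∂ABD = BD − AD + AB.
The 10×5 boundary matrix has rank 5 and Smith normal form diag(1,1,1,1,1).

From H_k ≅ ker(∂_k) / im(∂_{k+1}) we obtain:

  H_0: rank C_0 − rank ∂_1 = 5 − 4 = 1, and the invariant factors of ∂_1 are all 1, so H_0 = Z.
  H_1: rank ker ∂_1 − rank ∂_2 = (10 − 4) − 5 = 1, and the invariant factors of ∂_2 are all 1, so H_1 = Z.
  H_2: rank ker ∂_2 − rank ∂_3 = (5 − 5) − 0 = 0, and there is no ∂_3, so H_2 = 0.

As a check, the Euler characteristic is 5 − 10 + 5 = 0, which agrees with 1 − 1 + 0 = 0.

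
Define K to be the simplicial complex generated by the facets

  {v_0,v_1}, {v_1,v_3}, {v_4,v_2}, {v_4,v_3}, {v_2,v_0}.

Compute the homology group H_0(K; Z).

Take the total order v_0 < v_1 < v_2 < v_3 < v_4 on the vertex set. Then K (dimension 1) consists of the simplices:

  0-simplices (5): [v_0], [v_1], [v_2], [v_3], [v_4]
  1-simplices (5): [v_0,v_1], [v_0,v_2], [v_1,v_3], [v_2,v_4], [v_3,v_4]

giving chain groups C_0 ≅ Z^5, C_1 ≅ Z^5.

The boundary map ∂_1: C_1 → C_0 is given by ∂[p,q] = [q] − [p]. For instance
  ∂[v_0,v_2] = [v_2] − [v_0].
As a 5×5 matrix over Z this has rank 4, with invariant factors (1,1,1,1).

From H_k ≅ ker(∂_k) / im(∂_{k+1}) we obtain:

  H_0: rank C_0 − rank ∂_1 = 5 − 4 = 1, and the invariant factors of ∂_1 are all 1, so H_0 ≅ Z.

H_0 = Z.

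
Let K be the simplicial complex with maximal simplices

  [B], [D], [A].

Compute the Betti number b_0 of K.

Order the vertices as A < B < D. Listing each simplex with vertices in this order, K has dimension 0 with simplices:

  0-simplices (3): A, B, D

so the chain groups are C_0 ≅ Z^3.

Now H_k = ker ∂_k / im ∂_{k+1}, so:

  H_0: rank C_0 − rank ∂_1 = 3 − 0 = 3, and there is no ∂_1, so H_0 = Z^3.

(K is a triangulation of a set of 3 points.)

Hence the Betti numbers are b_0 = 3.

b_0 = 3.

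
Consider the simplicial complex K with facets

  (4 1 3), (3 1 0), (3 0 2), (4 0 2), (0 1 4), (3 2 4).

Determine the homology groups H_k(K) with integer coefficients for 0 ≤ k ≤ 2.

Fix the vertex order 0 < 1 < 2 < 3 < 4 and write every simplex with vertices in increasing order. Then dim K = 2 and the simplices of K are:

  0-simplices (5): [0], [1], [2], [3], [4]
  1-simplices (9): [0,1], [0,2], [0,3], [0,4], [1,3], [1,4], [2,3], [2,4], [3,4]
  2-simplices (6): [0,1,3], [0,1,4], [0,2,3], [0,2,4], [1,3,4], [2,3,4]

giving chain groups C_0 ≅ Z^5, C_1 ≅ Z^9, C_2 ≅ Z^6.

The boundary map ∂_1: C_1 → C_0 is given by ∂[p,q] = [q] − [p].
The 5×9 boundary matrix has rank 4 and Smith normal form diag(1,1,1,1).

Boundary ∂_2: C_2 → C_1 acts by ∂[p,q,r] = [q,r] − [p,r] + [p,q]. For instance
  ∂[0,2,4] = [2,4] − [0,4] + [0,2],
  ∂[0,1,4] = [1,4] − [0,4] + [0,1].
This gives a 9×6 integer matrix of rank 5; reducing to Smith normal form yields diagonal entries (1,1,1,1,1).

Computing H_k = (kernel of ∂_k) / (image of ∂_{k+1}):

  H_0: rank C_0 − rank ∂_1 = 5 − 4 = 1, and the invariant factors of ∂_1 are all 1, so H_0 ≅ Z.
  H_1: rank ker ∂_1 − rank ∂_2 = (9 − 4) − 5 = 0, and the invariant factors of ∂_2 are all 1, so H_1 ≅ 0.
  H_2: rank ker ∂_2 − rank ∂_3 = (6 − 5) − 0 = 1, and there is no ∂_3, so H_2 ≅ Z.

H_0 ≅ Z,  H_1 = 0,  H_2 ≅ Z.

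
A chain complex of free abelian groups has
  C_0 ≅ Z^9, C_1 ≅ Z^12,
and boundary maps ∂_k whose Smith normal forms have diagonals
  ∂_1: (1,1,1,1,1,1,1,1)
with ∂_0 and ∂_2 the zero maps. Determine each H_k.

H_0: b_0 = 9 − 0 − 8 = 1; torsion from ∂_1 factors > 1: none. So H_0 = Z.
H_1: b_1 = 12 − 8 − 0 = 4; torsion from ∂_2 factors > 1: none. So H_1 = Z^4.

H_0 = Z,  H_1 = Z^4.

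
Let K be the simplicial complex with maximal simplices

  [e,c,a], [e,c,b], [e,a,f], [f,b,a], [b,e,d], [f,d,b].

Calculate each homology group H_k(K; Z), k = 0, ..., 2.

Take the total order a < b < c < d < e < f on the vertex set. Then K (dimension 2) consists of the simplices:

  0-simplices (6): a, b, c, d, e, f
  1-simplices (12): ab, ac, ae, af, bc, bd, be, bf, ce, de, df, ef
  2-simplices (6): abf, ace, aef, bce, bde, bdf

giving chain groups C_0 ≅ Z^6, C_1 ≅ Z^12, C_2 ≅ Z^6.

Boundary ∂_1: C_1 → C_0 maps an edge to its endpoints' difference, ∂[p,q] = q − p.
The resulting 6×12 matrix has rank 5, and its Smith normal form has invariant factors (1,1,1,1,1).

Boundary ∂_2: C_2 → C_1 maps a triangle to the signed sum of its edges. For instance
  ∂bde = de − be + bd,
  ∂ace = ce − ae + ac.
As a 12×6 matrix over Z this has rank 6, with invariant factors (1,1,1,1,1,1).

From H_k ≅ ker(∂_k) / im(∂_{k+1}) we obtain:

  H_0: rank C_0 − rank ∂_1 = 6 − 5 = 1, and the invariant factors of ∂_1 are all 1, so H_0 ≅ Z.
  H_1: rank ker ∂_1 − rank ∂_2 = (12 − 5) − 6 = 1, and the invariant factors of ∂_2 are all 1, so H_1 ≅ Z.
  H_2: rank ker ∂_2 − rank ∂_3 = (6 − 6) − 0 = 0, and there is no ∂_3, so H_2 ≅ 0.

As a check, the Euler characteristic is 6 − 12 + 6 = 0, which agrees with 1 − 1 + 0 = 0.

H_0 = Z,  H_1 = Z,  H_2 = 0.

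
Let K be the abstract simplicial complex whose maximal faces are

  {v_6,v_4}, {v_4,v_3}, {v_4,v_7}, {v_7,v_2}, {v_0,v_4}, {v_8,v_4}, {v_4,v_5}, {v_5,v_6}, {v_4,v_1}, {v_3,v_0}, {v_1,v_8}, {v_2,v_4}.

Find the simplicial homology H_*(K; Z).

H_0 ≅ Z,  H_1 ≅ Z^4.

Order the vertices as v_0 < v_1 < v_2 < v_3 < v_4 < v_5 < v_6 < v_7 < v_8. Listing each simplex with vertices in this order, K has dimension 1 with simplices:

  0-simplices (9): [v_0], [v_1], [v_2], [v_3], [v_4], [v_5], [v_6], [v_7], [v_8]
  1-simplices (12): [v_0,v_3], [v_0,v_4], [v_1,v_4], [v_1,v_8], [v_2,v_4], [v_2,v_7], [v_3,v_4], [v_4,v_5], [v_4,v_6], [v_4,v_7], [v_4,v_8], [v_5,v_6]

Hence C_0 ≅ Z^9, C_1 ≅ Z^12.

Boundary ∂_1: C_1 → C_0 is given by ∂[p,q] = [q] − [p].
As a 9×12 matrix over Z this has rank 8, with invariant factors (1,1,1,1,1,1,1,1).

Computing H_k = (kernel of ∂_k) / (image of ∂_{k+1}):

  H_0: rank C_0 − rank ∂_1 = 9 − 8 = 1, and the invariant factors of ∂_1 are all 1, so H_0 ≅ Z.
  H_1: rank ker ∂_1 − rank ∂_2 = (12 − 8) − 0 = 4, and there is no ∂_2, so H_1 ≅ Z^4.

(K is a triangulation of a wedge of 4 circles.)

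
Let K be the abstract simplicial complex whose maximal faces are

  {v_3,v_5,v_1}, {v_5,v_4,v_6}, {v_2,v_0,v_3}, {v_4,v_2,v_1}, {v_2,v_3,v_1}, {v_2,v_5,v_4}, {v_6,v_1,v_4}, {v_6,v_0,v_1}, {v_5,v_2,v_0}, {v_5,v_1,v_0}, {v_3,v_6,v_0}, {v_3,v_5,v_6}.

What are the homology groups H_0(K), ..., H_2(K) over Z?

H_0 ≅ Z,  H_1 ≅ Z/2,  H_2 = 0.

K has 7 vertices, 18 edges, 12 triangles.
rank ∂_0 = 0, rank ∂_1 = 6 ⇒ b_0 = 7 − 0 − 6 = 1; all invariant factors of ∂_1 are 1 so no torsion. So H_0 = Z.
rank ∂_1 = 6, rank ∂_2 = 12 ⇒ b_1 = 18 − 6 − 12 = 0; ∂_2 has invariant factor(s) [2] giving torsion. So H_1 = Z/2.
rank ∂_2 = 12, rank ∂_3 = 0 ⇒ b_2 = 12 − 12 − 0 = 0. So H_2 = 0.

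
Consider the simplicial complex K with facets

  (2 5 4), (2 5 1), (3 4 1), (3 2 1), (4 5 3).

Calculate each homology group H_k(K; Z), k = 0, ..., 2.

Fix the vertex order 1 < 2 < 3 < 4 < 5 and write every simplex with vertices in increasing order. Then dim K = 2 and the simplices of K are:

  0-simplices (5): [1], [2], [3], [4], [5]
  1-simplices (10): [1,2], [1,3], [1,4], [1,5], [2,3], [2,4], [2,5], [3,4], [3,5], [4,5]
  2-simplices (5): [1,2,3], [1,2,5], [1,3,4], [2,4,5], [3,4,5]

Hence C_0 ≅ Z^5, C_1 ≅ Z^10, C_2 ≅ Z^5.

Boundary ∂_1: C_1 → C_0 is given by ∂[p,q] = [q] − [p].
The 5×10 boundary matrix has rank 4 and Smith normal form diag(1,1,1,1).

Boundary ∂_2: C_2 → C_1 acts by ∂[p,q,r] = [q,r] − [p,r] + [p,q]. For instance
  ∂[1,2,3] = [2,3] − [1,3] + [1,2],
  ∂[1,2,5] = [2,5] − [1,5] + [1,2].
As a 10×5 matrix over Z this has rank 5, with invariant factors (1,1,1,1,1).

From H_k ≅ ker(∂_k) / im(∂_{k+1}) we obtain:

  H_0: rank C_0 − rank ∂_1 = 5 − 4 = 1, and the invariant factors of ∂_1 are all 1, so H_0 = Z.
  H_1: rank ker ∂_1 − rank ∂_2 = (10 − 4) − 5 = 1, and the invariant factors of ∂_2 are all 1, so H_1 = Z.
  H_2: rank ker ∂_2 − rank ∂_3 = (5 − 5) − 0 = 0, and there is no ∂_3, so H_2 = 0.

As a check, the Euler characteristic is 5 − 10 + 5 = 0, which agrees with 1 − 1 + 0 = 0.
(K is a triangulation of the Möbius band.)

H_0 = Z,  H_1 = Z,  H_2 = 0.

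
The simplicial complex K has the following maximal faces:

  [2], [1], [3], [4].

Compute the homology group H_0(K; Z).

Take the total order 1 < 2 < 3 < 4 on the vertex set. Then K (dimension 0) consists of the simplices:

  0-simplices (4): [1], [2], [3], [4]

Hence C_0 ≅ Z^4.

From H_k ≅ ker(∂_k) / im(∂_{k+1}) we obtain:

  H_0: rank C_0 − rank ∂_1 = 4 − 0 = 4, and there is no ∂_1, so H_0 = Z^4.

(K is a triangulation of a set of 4 points.)

H_0 ≅ Z^4.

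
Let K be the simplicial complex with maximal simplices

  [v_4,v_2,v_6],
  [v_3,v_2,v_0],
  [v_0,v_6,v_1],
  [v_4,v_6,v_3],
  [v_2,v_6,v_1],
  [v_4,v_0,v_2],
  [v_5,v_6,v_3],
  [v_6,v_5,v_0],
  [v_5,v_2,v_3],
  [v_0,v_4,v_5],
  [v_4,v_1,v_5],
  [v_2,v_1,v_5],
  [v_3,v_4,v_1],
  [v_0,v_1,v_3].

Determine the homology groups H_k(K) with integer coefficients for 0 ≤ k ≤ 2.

Order the vertices as v_0 < v_1 < v_2 < v_3 < v_4 < v_5 < v_6. Listing each simplex with vertices in this order, K has dimension 2 with simplices:

  0-simplices (7): [v_0], [v_1], [v_2], [v_3], [v_4], [v_5], [v_6]
  1-simplices (21): (21 of them)
  2-simplices (14): (14 of them)

Hence C_0 ≅ Z^7, C_1 ≅ Z^21, C_2 ≅ Z^14.

∂_1: C_1 → C_0 is given by ∂[p,q] = [q] − [p].
The 7×21 boundary matrix has rank 6 and Smith normal form diag(1,1,1,1,1,1).

Boundary ∂_2: C_2 → C_1 maps a triangle to the signed sum of its edges. For instance
  ∂[v_1,v_2,v_6] = [v_2,v_6] − [v_1,v_6] + [v_1,v_2],
  ∂[v_0,v_2,v_4] = [v_2,v_4] − [v_0,v_4] + [v_0,v_2].
As a 21×14 matrix over Z this has rank 13, with invariant factors (1,1,1,1,1,1,1,1,1,1,1,1,1).

Computing H_k = (kernel of ∂_k) / (image of ∂_{k+1}):

  H_0: rank C_0 − rank ∂_1 = 7 − 6 = 1, and the invariant factors of ∂_1 are all 1, so H_0 = Z.
  H_1: rank ker ∂_1 − rank ∂_2 = (21 − 6) − 13 = 2, and the invariant factors of ∂_2 are all 1, so H_1 = Z^2.
  H_2: rank ker ∂_2 − rank ∂_3 = (14 − 13) − 0 = 1, and there is no ∂_3, so H_2 = Z.

H_0 = Z,  H_1 = Z^2,  H_2 = Z.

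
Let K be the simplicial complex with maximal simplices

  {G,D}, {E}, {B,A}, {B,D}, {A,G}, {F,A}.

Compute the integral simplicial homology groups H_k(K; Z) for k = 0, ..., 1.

H_0 ≅ Z^2,  H_1 ≅ Z.

We work with the vertex ordering A < B < D < E < F < G. The simplices of K, each written with vertices in increasing order, are:

  0-simplices (6): A, B, D, E, F, G
  1-simplices (5): AB, AF, AG, BD, DG

Hence C_0 ≅ Z^6, C_1 ≅ Z^5.

Boundary ∂_1: C_1 → C_0 maps an edge to its endpoints' difference, ∂[p,q] = q − p.
This gives a 6×5 integer matrix of rank 4; reducing to Smith normal form yields diagonal entries (1,1,1,1).

Computing H_k = (kernel of ∂_k) / (image of ∂_{k+1}):

  H_0: rank C_0 − rank ∂_1 = 6 − 4 = 2, and the invariant factors of ∂_1 are all 1, so H_0 ≅ Z^2.
  H_1: rank ker ∂_1 − rank ∂_2 = (5 − 4) − 0 = 1, and there is no ∂_2, so H_1 ≅ Z.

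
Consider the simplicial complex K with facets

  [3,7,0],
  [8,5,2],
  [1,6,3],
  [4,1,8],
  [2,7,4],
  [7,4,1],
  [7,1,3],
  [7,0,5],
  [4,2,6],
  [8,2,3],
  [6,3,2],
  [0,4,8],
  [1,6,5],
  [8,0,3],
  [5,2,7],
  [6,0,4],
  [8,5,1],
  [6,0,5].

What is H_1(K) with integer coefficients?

H_1 ≅ Z^2.

Take the total order 0 < 1 < 2 < 3 < 4 < 5 < 6 < 7 < 8 on the vertex set. Then K (dimension 2) consists of the simplices:

  0-simplices (9): [0], [1], [2], [3], [4], [5], [6], [7], [8]
  1-simplices (27): (27 of them)
  2-simplices (18): [0,3,7], [0,3,8], [0,4,6], [0,4,8], [0,5,6], [0,5,7], [1,3,6], [1,3,7], [1,4,7], [1,4,8], [1,5,6], [1,5,8], [2,3,6], [2,3,8], [2,4,6], [2,4,7], [2,5,7], [2,5,8]

giving chain groups C_0 ≅ Z^9, C_1 ≅ Z^27, C_2 ≅ Z^18.

∂_1: C_1 → C_0 is given by ∂[p,q] = [q] − [p]. For instance
  ∂[4,8] = [8] − [4].
As a 9×27 matrix over Z this has rank 8, with invariant factors (1,1,1,1,1,1,1,1).

The boundary map ∂_2: C_2 → C_1 acts by ∂[p,q,r] = [q,r] − [p,r] + [p,q]. For instance
  ∂[1,3,7] = [3,7] − [1,7] + [1,3],
  ∂[0,4,8] = [4,8] − [0,8] + [0,4].
As a 27×18 matrix over Z this has rank 17, with invariant factors (1,1,1,1,1,1,1,1,1,1,1,1,1,1,1,1,1).

Computing H_k = (kernel of ∂_k) / (image of ∂_{k+1}):

  H_1: rank ker ∂_1 − rank ∂_2 = (27 − 8) − 17 = 2, and the invariant factors of ∂_2 are all 1, so H_1 ≅ Z^2.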